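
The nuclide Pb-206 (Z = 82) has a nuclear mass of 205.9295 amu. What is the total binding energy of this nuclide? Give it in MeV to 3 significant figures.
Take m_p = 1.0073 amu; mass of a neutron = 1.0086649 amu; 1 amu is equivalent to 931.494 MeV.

The nucleus contains 82 protons and 206 − 82 = 124 neutrons.
Σm = 82·m_p + 124·m_n = 82.5986 + 125.0744476 = 207.6730476 amu
Mass defect Δm = 207.6730476 − 205.9295 = 1.7435476 amu
Converting to energy: 1.7435476 amu × 931.494 MeV/amu = 1624.10 MeV

1620 MeV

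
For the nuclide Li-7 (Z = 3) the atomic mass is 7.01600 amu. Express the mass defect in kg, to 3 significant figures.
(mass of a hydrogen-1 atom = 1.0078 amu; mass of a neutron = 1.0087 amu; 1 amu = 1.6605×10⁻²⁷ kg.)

Z = 3, so N = A − Z = 7 − 3 = 4.
Total constituent mass: 3 × 1.0078 + 4 × 1.0087 = 7.0582 amu
The mass defect is 7.0582 − 7.01600 = 0.04220 amu.
In SI units: 0.04220 amu × 1.6605×10⁻²⁷ kg/amu = 7.0073e-29 kg

7.01e-29 kg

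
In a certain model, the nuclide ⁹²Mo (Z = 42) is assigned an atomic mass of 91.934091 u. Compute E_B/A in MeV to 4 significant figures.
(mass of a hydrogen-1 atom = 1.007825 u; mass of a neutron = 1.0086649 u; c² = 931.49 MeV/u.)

With 42 protons and 50 neutrons (A = 92):
Σm = 42·m(¹H) + 50·m_n = 42.328650 + 50.4332450 = 92.7618950 u
The mass defect is 92.7618950 − 91.934091 = 0.8278040 u.
Converting to energy: 0.8278040 u × 931.49 MeV/u = 771.091 MeV
BE/A = 771.091 MeV / 92 = 8.381 MeV/nucleon

8.381 MeV/nucleon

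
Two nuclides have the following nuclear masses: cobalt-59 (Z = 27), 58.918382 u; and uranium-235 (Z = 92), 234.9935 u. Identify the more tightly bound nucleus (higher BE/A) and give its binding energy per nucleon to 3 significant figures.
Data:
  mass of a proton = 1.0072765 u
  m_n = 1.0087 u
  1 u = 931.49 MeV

cobalt-59: Σm = 27(1.0072765) + 32(1.0087) = 59.4748655 u; Δm = 0.5564835 u; E_B = 518.36 MeV; E_B/A = 8.786 MeV
uranium-235: Σm = 92(1.0072765) + 143(1.0087) = 236.9135380 u; Δm = 1.9200380 u; E_B = 1788.5 MeV; E_B/A = 7.611 MeV
cobalt-59 has the higher binding energy per nucleon, so it is the more tightly bound nucleus.

cobalt-59; 8.79 MeV/nucleon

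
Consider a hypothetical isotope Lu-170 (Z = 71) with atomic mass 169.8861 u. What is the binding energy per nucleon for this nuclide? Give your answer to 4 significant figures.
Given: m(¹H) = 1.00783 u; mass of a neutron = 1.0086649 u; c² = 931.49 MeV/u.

Z = 71, so N = A − Z = 170 − 71 = 99.
Mass of separated nucleons = 71(1.00783) + 99(1.0086649) = 71.55593 + 99.8578251 = 171.4137551 u
Δm = 171.4137551 − 169.8861 = 1.5276551 u
Converting to energy: 1.5276551 u × 931.49 MeV/u = 1423.00 MeV
Per nucleon: 1423.00 / 170 = 8.371 MeV

8.371 MeV/nucleon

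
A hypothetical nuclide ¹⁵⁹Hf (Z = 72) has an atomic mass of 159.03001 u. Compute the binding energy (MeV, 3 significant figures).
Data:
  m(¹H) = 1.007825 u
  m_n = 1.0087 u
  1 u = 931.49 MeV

Σm = 72·m(¹H) + 87·m_n = 72.563400 + 87.7569 = 160.320300 u
The mass defect is 160.320300 − 159.03001 = 1.290290 u.
E_B = 1.290290 × 931.49 = 1201.89 MeV

1200 MeV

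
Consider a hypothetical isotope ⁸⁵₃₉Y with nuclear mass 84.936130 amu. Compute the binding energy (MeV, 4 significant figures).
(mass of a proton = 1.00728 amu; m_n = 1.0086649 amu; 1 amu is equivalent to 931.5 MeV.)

Mass of separated nucleons = 39(1.00728) + 46(1.0086649) = 39.28392 + 46.3985854 = 85.6825054 amu
Δm = 85.6825054 − 84.936130 = 0.7463754 amu
Binding energy = Δm·c² = 0.7463754 × 931.5 MeV/amu = 695.249 MeV

695.2 MeV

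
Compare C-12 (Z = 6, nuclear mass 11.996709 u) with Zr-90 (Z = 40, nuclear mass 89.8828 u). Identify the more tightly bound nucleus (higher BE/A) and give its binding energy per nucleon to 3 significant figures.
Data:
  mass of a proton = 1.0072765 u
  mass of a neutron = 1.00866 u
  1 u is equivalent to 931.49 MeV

C-12: Σm = 6(1.0072765) + 6(1.00866) = 12.0956190 u; Δm = 0.0989100 u; E_B = 92.134 MeV; E_B/A = 7.678 MeV
Zr-90: Σm = 40(1.0072765) + 50(1.00866) = 90.7240600 u; Δm = 0.8412600 u; E_B = 783.63 MeV; E_B/A = 8.707 MeV
Zr-90 has the higher binding energy per nucleon, so it is the more tightly bound nucleus.

Zr-90; 8.71 MeV/nucleon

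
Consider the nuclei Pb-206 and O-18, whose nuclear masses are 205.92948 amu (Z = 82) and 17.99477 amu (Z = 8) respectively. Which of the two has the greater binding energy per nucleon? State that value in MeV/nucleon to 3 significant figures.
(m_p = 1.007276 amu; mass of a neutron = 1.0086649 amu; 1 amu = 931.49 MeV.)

Pb-206: Σm = 82(1.007276) + 124(1.0086649) = 207.6710796 amu; Δm = 1.7415996 amu; E_B = 1622.3 MeV; E_B/A = 7.875 MeV
O-18: Σm = 8(1.007276) + 10(1.0086649) = 18.1448570 amu; Δm = 0.1500870 amu; E_B = 139.80 MeV; E_B/A = 7.767 MeV
Pb-206 has the higher binding energy per nucleon, so it is the more tightly bound nucleus.

Pb-206; 7.88 MeV/nucleon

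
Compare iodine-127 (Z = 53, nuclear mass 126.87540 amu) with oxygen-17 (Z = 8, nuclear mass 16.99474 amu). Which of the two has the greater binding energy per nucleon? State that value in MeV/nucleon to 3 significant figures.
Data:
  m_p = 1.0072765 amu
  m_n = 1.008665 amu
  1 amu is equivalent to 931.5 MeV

iodine-127: Σm = 53(1.0072765) + 74(1.008665) = 128.0268645 amu; Δm = 1.1514645 amu; E_B = 1072.6 MeV; E_B/A = 8.446 MeV
oxygen-17: Σm = 8(1.0072765) + 9(1.008665) = 17.1361970 amu; Δm = 0.1414570 amu; E_B = 131.77 MeV; E_B/A = 7.751 MeV
iodine-127 has the higher binding energy per nucleon, so it is the more tightly bound nucleus.

iodine-127; 8.45 MeV/nucleon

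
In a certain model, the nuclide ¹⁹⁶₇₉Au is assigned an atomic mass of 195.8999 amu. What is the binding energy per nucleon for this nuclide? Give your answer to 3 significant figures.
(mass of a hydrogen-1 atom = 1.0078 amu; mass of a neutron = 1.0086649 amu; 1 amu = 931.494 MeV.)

8.22 MeV/nucleon

With 79 protons and 117 neutrons (A = 196):
Mass of separated nucleons = 79(1.0078) + 117(1.0086649) = 79.6162 + 118.0137933 = 197.6299933 amu
Δm = 197.6299933 − 195.8999 = 1.7300933 amu
E_B = 1.7300933 × 931.494 = 1611.57 MeV
Dividing by A = 196 gives 8.222 MeV per nucleon.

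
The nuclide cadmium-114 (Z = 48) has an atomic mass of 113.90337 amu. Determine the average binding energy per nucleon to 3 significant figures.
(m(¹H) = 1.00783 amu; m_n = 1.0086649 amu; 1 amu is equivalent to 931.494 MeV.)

The nucleus contains 48 protons and 114 − 48 = 66 neutrons.
Σm = 48·m(¹H) + 66·m_n = 48.37584 + 66.5718834 = 114.9477234 amu
Δm = 114.9477234 − 113.90337 = 1.0443534 amu
Converting to energy: 1.0443534 amu × 931.494 MeV/amu = 972.809 MeV
Per nucleon: 972.809 / 114 = 8.533 MeV

8.53 MeV/nucleon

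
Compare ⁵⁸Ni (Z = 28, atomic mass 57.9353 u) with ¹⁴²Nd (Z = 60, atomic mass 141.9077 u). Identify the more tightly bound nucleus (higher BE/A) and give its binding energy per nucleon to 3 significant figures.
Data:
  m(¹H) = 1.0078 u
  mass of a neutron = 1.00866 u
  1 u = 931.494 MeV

⁵⁸Ni; 8.72 MeV/nucleon

⁵⁸Ni: Σm = 28(1.0078) + 30(1.00866) = 58.47820 u; Δm = 0.54290 u; E_B = 505.71 MeV; E_B/A = 8.719 MeV
¹⁴²Nd: Σm = 60(1.0078) + 82(1.00866) = 143.17812 u; Δm = 1.27042 u; E_B = 1183.4 MeV; E_B/A = 8.334 MeV
⁵⁸Ni has the higher binding energy per nucleon, so it is the more tightly bound nucleus.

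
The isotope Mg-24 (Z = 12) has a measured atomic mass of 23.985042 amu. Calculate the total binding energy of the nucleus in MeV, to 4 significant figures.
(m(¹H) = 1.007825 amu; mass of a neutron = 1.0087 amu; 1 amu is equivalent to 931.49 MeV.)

With 12 protons and 12 neutrons (A = 24):
Total constituent mass: 12 × 1.007825 + 12 × 1.0087 = 24.198300 amu
Mass defect Δm = 24.198300 − 23.985042 = 0.213258 amu
Converting to energy: 0.213258 amu × 931.49 MeV/amu = 198.648 MeV

198.6 MeV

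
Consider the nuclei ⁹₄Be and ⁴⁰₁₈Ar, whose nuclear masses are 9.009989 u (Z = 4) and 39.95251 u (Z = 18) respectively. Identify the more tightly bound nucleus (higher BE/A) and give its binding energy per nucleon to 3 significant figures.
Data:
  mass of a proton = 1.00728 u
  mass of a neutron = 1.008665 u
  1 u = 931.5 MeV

⁹₄Be: Σm = 4(1.00728) + 5(1.008665) = 9.072445 u; Δm = 0.062456 u; E_B = 58.178 MeV; E_B/A = 6.464 MeV
⁴⁰₁₈Ar: Σm = 18(1.00728) + 22(1.008665) = 40.321670 u; Δm = 0.369160 u; E_B = 343.87 MeV; E_B/A = 8.597 MeV
⁴⁰₁₈Ar has the higher binding energy per nucleon, so it is the more tightly bound nucleus.

⁴⁰₁₈Ar; 8.60 MeV/nucleon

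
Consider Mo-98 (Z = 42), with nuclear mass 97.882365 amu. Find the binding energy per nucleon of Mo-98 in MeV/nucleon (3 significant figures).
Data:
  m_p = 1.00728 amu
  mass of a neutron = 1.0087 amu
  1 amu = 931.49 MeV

8.66 MeV/nucleon

The nucleus contains 42 protons and 98 − 42 = 56 neutrons.
Mass of separated nucleons = 42(1.00728) + 56(1.0087) = 42.30576 + 56.4872 = 98.79296 amu
Mass defect Δm = 98.79296 − 97.882365 = 0.910595 amu
Converting to energy: 0.910595 amu × 931.49 MeV/amu = 848.210 MeV
Dividing by A = 98 gives 8.655 MeV per nucleon.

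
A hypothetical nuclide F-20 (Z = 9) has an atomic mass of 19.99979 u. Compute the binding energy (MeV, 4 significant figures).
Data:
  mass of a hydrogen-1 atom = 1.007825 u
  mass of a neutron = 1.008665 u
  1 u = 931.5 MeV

154.6 MeV

Σm = 9·m(¹H) + 11·m_n = 9.070425 + 11.095315 = 20.165740 u
The mass defect is 20.165740 − 19.99979 = 0.165950 u.
Binding energy = Δm·c² = 0.165950 × 931.5 MeV/u = 154.582 MeV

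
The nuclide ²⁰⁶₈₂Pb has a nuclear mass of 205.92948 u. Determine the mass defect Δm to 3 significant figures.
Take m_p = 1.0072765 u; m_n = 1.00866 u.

1.74 u

The nucleus contains 82 protons and 206 − 82 = 124 neutrons.
Σm = 82·m_p + 124·m_n = 82.5966730 + 125.07384 = 207.6705130 u
The mass defect is 207.6705130 − 205.92948 = 1.7410330 u.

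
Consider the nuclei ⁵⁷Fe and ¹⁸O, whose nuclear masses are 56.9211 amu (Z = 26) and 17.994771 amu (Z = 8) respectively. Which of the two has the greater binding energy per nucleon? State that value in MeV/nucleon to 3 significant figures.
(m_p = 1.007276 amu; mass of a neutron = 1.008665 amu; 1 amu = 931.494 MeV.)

⁵⁷Fe; 8.77 MeV/nucleon

⁵⁷Fe: Σm = 26(1.007276) + 31(1.008665) = 57.457791 amu; Δm = 0.536691 amu; E_B = 499.92 MeV; E_B/A = 8.771 MeV
¹⁸O: Σm = 8(1.007276) + 10(1.008665) = 18.144858 amu; Δm = 0.150087 amu; E_B = 139.81 MeV; E_B/A = 7.767 MeV
⁵⁷Fe has the higher binding energy per nucleon, so it is the more tightly bound nucleus.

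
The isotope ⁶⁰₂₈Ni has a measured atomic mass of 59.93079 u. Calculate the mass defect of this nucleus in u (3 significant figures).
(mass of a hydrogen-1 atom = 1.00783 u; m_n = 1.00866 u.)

0.566 u

Z = 28, so N = A − Z = 60 − 28 = 32.
Total constituent mass: 28 × 1.00783 + 32 × 1.00866 = 60.49636 u
The mass defect is 60.49636 − 59.93079 = 0.56557 u.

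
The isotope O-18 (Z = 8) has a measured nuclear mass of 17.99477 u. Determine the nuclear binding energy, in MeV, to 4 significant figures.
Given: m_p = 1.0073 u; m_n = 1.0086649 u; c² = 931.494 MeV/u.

Σm = 8·m_p + 10·m_n = 8.0584 + 10.0866490 = 18.1450490 u
The mass defect is 18.1450490 − 17.99477 = 0.1502790 u.
E_B = 0.1502790 × 931.494 = 139.984 MeV

140.0 MeV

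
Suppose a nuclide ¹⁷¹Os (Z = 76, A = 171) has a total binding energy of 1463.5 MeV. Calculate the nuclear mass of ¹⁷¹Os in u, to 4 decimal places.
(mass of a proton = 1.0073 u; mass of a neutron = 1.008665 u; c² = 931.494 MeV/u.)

Mass defect = 1463.5 MeV / (931.494 MeV/u) = 1.571132 u
Constituent mass = 76(1.0073) + 95(1.008665) = 172.377975 u
Nuclear mass = 172.377975 − 1.571132 = 170.806843 u ≈ 170.8068 u (to 4 decimal places)

170.8068 u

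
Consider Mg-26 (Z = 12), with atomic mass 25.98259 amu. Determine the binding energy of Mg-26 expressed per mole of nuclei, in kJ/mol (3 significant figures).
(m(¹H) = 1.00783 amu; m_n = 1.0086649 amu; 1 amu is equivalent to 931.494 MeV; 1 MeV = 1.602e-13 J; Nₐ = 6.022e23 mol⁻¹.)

2.09e+10 kJ/mol

The nucleus contains 12 protons and 26 − 12 = 14 neutrons.
Total constituent mass: 12 × 1.00783 + 14 × 1.0086649 = 26.2152686 amu
Mass defect Δm = 26.2152686 − 25.98259 = 0.2326786 amu
Converting to energy: 0.2326786 amu × 931.494 MeV/amu = 216.739 MeV
Per nucleus in joules: 216.739 MeV × 1.602e-13 J/MeV = 3.4722e-11 J
Per mole: 3.4722e-11 J × 6.022e23 mol⁻¹ = 2.0910e+13 J/mol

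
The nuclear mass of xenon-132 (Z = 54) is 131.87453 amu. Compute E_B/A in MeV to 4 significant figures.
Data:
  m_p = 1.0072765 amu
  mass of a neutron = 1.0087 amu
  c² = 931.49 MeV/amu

With 54 protons and 78 neutrons (A = 132):
Mass of separated nucleons = 54(1.0072765) + 78(1.0087) = 54.3929310 + 78.6786 = 133.0715310 amu
Δm = 133.0715310 − 131.87453 = 1.1970010 amu
Binding energy = Δm·c² = 1.1970010 × 931.49 MeV/amu = 1114.99 MeV
BE/A = 1114.99 MeV / 132 = 8.447 MeV/nucleon

8.447 MeV/nucleon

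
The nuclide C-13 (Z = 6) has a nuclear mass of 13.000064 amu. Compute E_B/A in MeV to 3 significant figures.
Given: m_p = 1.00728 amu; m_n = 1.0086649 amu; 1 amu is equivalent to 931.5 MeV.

Z = 6, so N = A − Z = 13 − 6 = 7.
Total constituent mass: 6 × 1.00728 + 7 × 1.0086649 = 13.1043343 amu
Δm = 13.1043343 − 13.000064 = 0.1042703 amu
Binding energy = Δm·c² = 0.1042703 × 931.5 MeV/amu = 97.1278 MeV
BE/A = 97.1278 MeV / 13 = 7.471 MeV/nucleon

7.47 MeV/nucleon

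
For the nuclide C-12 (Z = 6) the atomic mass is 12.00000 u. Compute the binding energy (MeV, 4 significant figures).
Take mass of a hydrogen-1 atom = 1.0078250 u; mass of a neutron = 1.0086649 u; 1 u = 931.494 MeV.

92.16 MeV

The nucleus contains 6 protons and 12 − 6 = 6 neutrons.
Total constituent mass: 6 × 1.0078250 + 6 × 1.0086649 = 12.0989394 u
Δm = 12.0989394 − 12.00000 = 0.0989394 u
Converting to energy: 0.0989394 u × 931.494 MeV/u = 92.1615 MeV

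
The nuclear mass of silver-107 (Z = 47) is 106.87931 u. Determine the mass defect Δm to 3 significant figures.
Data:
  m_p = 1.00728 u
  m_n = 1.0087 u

Z = 47, so N = A − Z = 107 − 47 = 60.
Mass of separated nucleons = 47(1.00728) + 60(1.0087) = 47.34216 + 60.5220 = 107.86416 u
Mass defect Δm = 107.86416 − 106.87931 = 0.98485 u

0.985 u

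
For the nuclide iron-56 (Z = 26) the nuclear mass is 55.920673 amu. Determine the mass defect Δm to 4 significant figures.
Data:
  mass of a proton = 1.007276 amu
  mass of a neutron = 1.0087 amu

0.5295 amu

Σm = 26·m_p + 30·m_n = 26.189176 + 30.2610 = 56.450176 amu
The mass defect is 56.450176 − 55.920673 = 0.529503 amu.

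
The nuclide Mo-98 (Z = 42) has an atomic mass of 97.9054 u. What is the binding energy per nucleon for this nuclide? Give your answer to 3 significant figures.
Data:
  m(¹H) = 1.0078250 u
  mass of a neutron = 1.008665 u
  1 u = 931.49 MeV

8.64 MeV/nucleon

Σm = 42·m(¹H) + 56·m_n = 42.3286500 + 56.485240 = 98.8138900 u
Δm = 98.8138900 − 97.9054 = 0.9084900 u
E_B = 0.9084900 × 931.49 = 846.249 MeV
BE/A = 846.249 MeV / 98 = 8.635 MeV/nucleon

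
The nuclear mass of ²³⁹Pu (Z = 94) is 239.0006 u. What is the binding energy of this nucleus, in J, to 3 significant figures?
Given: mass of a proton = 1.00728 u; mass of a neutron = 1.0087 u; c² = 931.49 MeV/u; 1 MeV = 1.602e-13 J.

With 94 protons and 145 neutrons (A = 239):
Total constituent mass: 94 × 1.00728 + 145 × 1.0087 = 240.94582 u
Δm = 240.94582 − 239.0006 = 1.94522 u
Binding energy = Δm·c² = 1.94522 × 931.49 MeV/u = 1811.95 MeV
In joules: 1811.95 MeV × 1.602e-13 J/MeV = 2.9027e-10 J

2.90e-10 J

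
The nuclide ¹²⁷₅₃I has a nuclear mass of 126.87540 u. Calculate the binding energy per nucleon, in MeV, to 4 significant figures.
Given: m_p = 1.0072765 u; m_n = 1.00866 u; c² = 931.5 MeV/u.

8.443 MeV/nucleon

Σm = 53·m_p + 74·m_n = 53.3856545 + 74.64084 = 128.0264945 u
Mass defect Δm = 128.0264945 − 126.87540 = 1.1510945 u
E_B = 1.1510945 × 931.5 = 1072.24 MeV
Dividing by A = 127 gives 8.443 MeV per nucleon.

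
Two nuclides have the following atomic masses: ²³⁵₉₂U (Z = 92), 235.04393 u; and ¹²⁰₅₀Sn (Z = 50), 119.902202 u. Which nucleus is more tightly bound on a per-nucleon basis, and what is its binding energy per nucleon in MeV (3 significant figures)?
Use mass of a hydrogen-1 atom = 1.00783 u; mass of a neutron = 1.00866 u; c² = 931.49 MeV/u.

¹²⁰₅₀Sn; 8.50 MeV/nucleon

²³⁵₉₂U: Σm = 92(1.00783) + 143(1.00866) = 236.95874 u; Δm = 1.91481 u; E_B = 1783.6 MeV; E_B/A = 7.590 MeV
¹²⁰₅₀Sn: Σm = 50(1.00783) + 70(1.00866) = 120.99770 u; Δm = 1.095498 u; E_B = 1020.45 MeV; E_B/A = 8.504 MeV
¹²⁰₅₀Sn has the higher binding energy per nucleon, so it is the more tightly bound nucleus.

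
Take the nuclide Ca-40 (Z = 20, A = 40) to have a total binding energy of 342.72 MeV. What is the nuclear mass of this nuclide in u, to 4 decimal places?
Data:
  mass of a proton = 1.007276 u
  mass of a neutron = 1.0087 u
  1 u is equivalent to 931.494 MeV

Mass defect = 342.72 MeV / (931.494 MeV/u) = 0.367925 u
Constituent mass = 20(1.007276) + 20(1.0087) = 40.319520 u
Nuclear mass = 40.319520 − 0.367925 = 39.951595 u ≈ 39.9516 u (to 4 decimal places)

39.9516 u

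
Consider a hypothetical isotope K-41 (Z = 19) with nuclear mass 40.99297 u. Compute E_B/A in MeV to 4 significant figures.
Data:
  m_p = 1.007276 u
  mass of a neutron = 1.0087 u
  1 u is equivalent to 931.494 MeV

Total constituent mass: 19 × 1.007276 + 22 × 1.0087 = 41.329644 u
Mass defect Δm = 41.329644 − 40.99297 = 0.336674 u
Binding energy = Δm·c² = 0.336674 × 931.494 MeV/u = 313.610 MeV
Per nucleon: 313.610 / 41 = 7.649 MeV

7.649 MeV/nucleon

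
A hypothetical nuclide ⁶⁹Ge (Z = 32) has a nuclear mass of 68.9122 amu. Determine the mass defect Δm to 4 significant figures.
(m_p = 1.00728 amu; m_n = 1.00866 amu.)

0.6412 amu

Z = 32, so N = A − Z = 69 − 32 = 37.
Σm = 32·m_p + 37·m_n = 32.23296 + 37.32042 = 69.55338 amu
Mass defect Δm = 69.55338 − 68.9122 = 0.64118 amu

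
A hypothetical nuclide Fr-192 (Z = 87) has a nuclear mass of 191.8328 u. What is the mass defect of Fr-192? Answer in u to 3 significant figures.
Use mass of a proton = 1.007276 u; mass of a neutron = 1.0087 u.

1.71 u

Σm = 87·m_p + 105·m_n = 87.633012 + 105.9135 = 193.546512 u
The mass defect is 193.546512 − 191.8328 = 1.713712 u.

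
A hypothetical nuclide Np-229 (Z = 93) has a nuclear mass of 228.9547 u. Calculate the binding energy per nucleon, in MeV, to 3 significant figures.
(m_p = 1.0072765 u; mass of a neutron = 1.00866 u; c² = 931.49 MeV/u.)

Total constituent mass: 93 × 1.0072765 + 136 × 1.00866 = 230.8544745 u
Mass defect Δm = 230.8544745 − 228.9547 = 1.8997745 u
E_B = 1.8997745 × 931.49 = 1769.62 MeV
Dividing by A = 229 gives 7.728 MeV per nucleon.

7.73 MeV/nucleon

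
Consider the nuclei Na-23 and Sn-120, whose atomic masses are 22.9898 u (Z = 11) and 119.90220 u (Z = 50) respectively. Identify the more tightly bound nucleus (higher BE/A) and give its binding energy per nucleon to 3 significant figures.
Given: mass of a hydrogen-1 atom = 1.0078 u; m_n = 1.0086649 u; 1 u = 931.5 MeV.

Sn-120; 8.49 MeV/nucleon

Na-23: Σm = 11(1.0078) + 12(1.0086649) = 23.1897788 u; Δm = 0.1999788 u; E_B = 186.28 MeV; E_B/A = 8.099 MeV
Sn-120: Σm = 50(1.0078) + 70(1.0086649) = 120.9965430 u; Δm = 1.0943430 u; E_B = 1019.38 MeV; E_B/A = 8.4948 MeV
Sn-120 has the higher binding energy per nucleon, so it is the more tightly bound nucleus.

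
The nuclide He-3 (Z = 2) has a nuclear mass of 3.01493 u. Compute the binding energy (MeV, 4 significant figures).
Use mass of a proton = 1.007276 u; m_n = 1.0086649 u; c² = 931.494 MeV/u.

The nucleus contains 2 protons and 3 − 2 = 1 neutrons.
Total constituent mass: 2 × 1.007276 + 1 × 1.0086649 = 3.0232169 u
The mass defect is 3.0232169 − 3.01493 = 0.0082869 u.
Binding energy = Δm·c² = 0.0082869 × 931.494 MeV/u = 7.71920 MeV

7.719 MeV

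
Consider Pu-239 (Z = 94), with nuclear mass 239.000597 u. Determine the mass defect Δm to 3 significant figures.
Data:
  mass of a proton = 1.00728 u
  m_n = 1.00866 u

Z = 94, so N = A − Z = 239 − 94 = 145.
Σm = 94·m_p + 145·m_n = 94.68432 + 146.25570 = 240.94002 u
Δm = 240.94002 − 239.000597 = 1.939423 u

1.94 u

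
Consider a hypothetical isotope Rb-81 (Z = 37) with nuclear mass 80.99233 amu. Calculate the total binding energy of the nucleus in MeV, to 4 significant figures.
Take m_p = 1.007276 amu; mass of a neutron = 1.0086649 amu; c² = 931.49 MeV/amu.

The nucleus contains 37 protons and 81 − 37 = 44 neutrons.
Total constituent mass: 37 × 1.007276 + 44 × 1.0086649 = 81.6504676 amu
Δm = 81.6504676 − 80.99233 = 0.6581376 amu
E_B = 0.6581376 × 931.49 = 613.049 MeV

613.0 MeV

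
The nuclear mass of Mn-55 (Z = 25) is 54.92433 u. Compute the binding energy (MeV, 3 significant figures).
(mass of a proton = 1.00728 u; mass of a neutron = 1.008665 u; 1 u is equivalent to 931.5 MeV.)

Mass of separated nucleons = 25(1.00728) + 30(1.008665) = 25.18200 + 30.259950 = 55.441950 u
Δm = 55.441950 − 54.92433 = 0.517620 u
Converting to energy: 0.517620 u × 931.5 MeV/u = 482.163 MeV

482 MeV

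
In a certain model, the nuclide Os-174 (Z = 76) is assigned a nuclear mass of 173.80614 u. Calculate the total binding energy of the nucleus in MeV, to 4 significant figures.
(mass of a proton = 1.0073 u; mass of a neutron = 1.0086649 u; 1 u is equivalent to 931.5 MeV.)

1488 MeV

With 76 protons and 98 neutrons (A = 174):
Mass of separated nucleons = 76(1.0073) + 98(1.0086649) = 76.5548 + 98.8491602 = 175.4039602 u
Δm = 175.4039602 − 173.80614 = 1.5978202 u
Binding energy = Δm·c² = 1.5978202 × 931.5 MeV/u = 1488.37 MeV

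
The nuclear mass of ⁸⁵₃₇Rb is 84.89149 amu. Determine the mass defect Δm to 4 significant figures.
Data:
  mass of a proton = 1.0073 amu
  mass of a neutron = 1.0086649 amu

0.7945 amu

The nucleus contains 37 protons and 85 − 37 = 48 neutrons.
Mass of separated nucleons = 37(1.0073) + 48(1.0086649) = 37.2701 + 48.4159152 = 85.6860152 amu
Δm = 85.6860152 − 84.89149 = 0.7945252 amu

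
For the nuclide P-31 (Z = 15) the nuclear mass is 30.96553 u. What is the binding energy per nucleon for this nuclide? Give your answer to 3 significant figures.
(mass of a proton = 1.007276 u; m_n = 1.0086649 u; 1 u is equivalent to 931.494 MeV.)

8.48 MeV/nucleon

Total constituent mass: 15 × 1.007276 + 16 × 1.0086649 = 31.2477784 u
Mass defect Δm = 31.2477784 − 30.96553 = 0.2822484 u
E_B = 0.2822484 × 931.494 = 262.913 MeV
BE/A = 262.913 MeV / 31 = 8.481 MeV/nucleon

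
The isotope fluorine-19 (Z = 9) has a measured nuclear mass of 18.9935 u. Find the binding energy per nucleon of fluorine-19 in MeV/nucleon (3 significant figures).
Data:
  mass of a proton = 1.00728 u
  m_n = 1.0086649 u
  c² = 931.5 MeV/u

Z = 9, so N = A − Z = 19 − 9 = 10.
Σm = 9·m_p + 10·m_n = 9.06552 + 10.0866490 = 19.1521690 u
Mass defect Δm = 19.1521690 − 18.9935 = 0.1586690 u
Converting to energy: 0.1586690 u × 931.5 MeV/u = 147.800 MeV
Per nucleon: 147.800 / 19 = 7.779 MeV

7.78 MeV/nucleon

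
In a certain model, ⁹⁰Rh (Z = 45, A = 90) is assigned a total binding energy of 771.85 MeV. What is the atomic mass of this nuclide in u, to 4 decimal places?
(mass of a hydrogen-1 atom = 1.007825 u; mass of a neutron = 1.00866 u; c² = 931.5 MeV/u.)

89.9132 u

Mass defect = 771.85 MeV / (931.5 MeV/u) = 0.828610 u
Constituent mass = 45(1.007825) + 45(1.00866) = 90.741825 u
Atomic mass = 90.741825 − 0.828610 = 89.913215 u ≈ 89.9132 u (to 4 decimal places)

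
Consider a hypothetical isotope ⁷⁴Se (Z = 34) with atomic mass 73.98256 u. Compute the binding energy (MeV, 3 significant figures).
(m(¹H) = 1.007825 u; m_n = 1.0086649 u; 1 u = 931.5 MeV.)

Z = 34, so N = A − Z = 74 − 34 = 40.
Mass of separated nucleons = 34(1.007825) + 40(1.0086649) = 34.266050 + 40.3465960 = 74.6126460 u
Δm = 74.6126460 − 73.98256 = 0.6300860 u
Converting to energy: 0.6300860 u × 931.5 MeV/u = 586.925 MeV

587 MeV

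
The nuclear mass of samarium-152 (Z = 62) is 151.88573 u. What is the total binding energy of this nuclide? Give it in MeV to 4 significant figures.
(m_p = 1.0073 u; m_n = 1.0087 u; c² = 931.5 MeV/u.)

Σm = 62·m_p + 90·m_n = 62.4526 + 90.7830 = 153.2356 u
Δm = 153.2356 − 151.88573 = 1.34987 u
Converting to energy: 1.34987 u × 931.5 MeV/u = 1257.40 MeV

1257 MeV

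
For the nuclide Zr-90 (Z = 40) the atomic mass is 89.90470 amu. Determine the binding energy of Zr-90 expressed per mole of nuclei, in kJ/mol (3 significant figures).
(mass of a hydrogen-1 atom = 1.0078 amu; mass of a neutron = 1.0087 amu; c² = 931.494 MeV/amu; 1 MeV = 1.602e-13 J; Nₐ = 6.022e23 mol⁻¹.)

7.57e+10 kJ/mol

Total constituent mass: 40 × 1.0078 + 50 × 1.0087 = 90.7470 amu
The mass defect is 90.7470 − 89.90470 = 0.84230 amu.
Binding energy = Δm·c² = 0.84230 × 931.494 MeV/amu = 784.597 MeV
Per nucleus in joules: 784.597 MeV × 1.602e-13 J/MeV = 1.2569e-10 J
Per mole: 1.2569e-10 J × 6.022e23 mol⁻¹ = 7.5691e+13 J/mol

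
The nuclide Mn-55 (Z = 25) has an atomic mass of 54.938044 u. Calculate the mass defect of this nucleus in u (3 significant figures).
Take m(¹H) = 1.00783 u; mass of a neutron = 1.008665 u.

Mass of separated nucleons = 25(1.00783) + 30(1.008665) = 25.19575 + 30.259950 = 55.455700 u
The mass defect is 55.455700 − 54.938044 = 0.517656 u.

0.518 u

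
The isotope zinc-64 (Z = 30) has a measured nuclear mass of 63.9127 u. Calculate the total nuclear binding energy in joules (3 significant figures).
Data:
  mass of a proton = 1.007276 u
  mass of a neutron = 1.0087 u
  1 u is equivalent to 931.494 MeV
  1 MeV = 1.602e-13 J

Mass of separated nucleons = 30(1.007276) + 34(1.0087) = 30.218280 + 34.2958 = 64.514080 u
Mass defect Δm = 64.514080 − 63.9127 = 0.601380 u
Converting to energy: 0.601380 u × 931.494 MeV/u = 560.182 MeV
In joules: 560.182 MeV × 1.602e-13 J/MeV = 8.9741e-11 J

8.97e-11 J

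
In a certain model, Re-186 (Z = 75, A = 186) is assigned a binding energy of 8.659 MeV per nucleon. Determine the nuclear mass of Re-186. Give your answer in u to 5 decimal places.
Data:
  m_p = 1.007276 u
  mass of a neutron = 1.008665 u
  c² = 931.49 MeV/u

Total binding energy = 186 × 8.659 = 1610.574 MeV
Mass defect = 1610.574 MeV / (931.49 MeV/u) = 1.7290298 u
Constituent mass = 75(1.007276) + 111(1.008665) = 187.507515 u
Nuclear mass = 187.507515 − 1.7290298 = 185.7784852 u ≈ 185.77849 u (to 5 decimal places)

185.77849 u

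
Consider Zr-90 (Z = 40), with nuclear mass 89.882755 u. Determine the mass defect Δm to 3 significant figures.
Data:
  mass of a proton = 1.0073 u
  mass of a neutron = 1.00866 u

0.842 u

The nucleus contains 40 protons and 90 − 40 = 50 neutrons.
Total constituent mass: 40 × 1.0073 + 50 × 1.00866 = 90.72500 u
The mass defect is 90.72500 − 89.882755 = 0.842245 u.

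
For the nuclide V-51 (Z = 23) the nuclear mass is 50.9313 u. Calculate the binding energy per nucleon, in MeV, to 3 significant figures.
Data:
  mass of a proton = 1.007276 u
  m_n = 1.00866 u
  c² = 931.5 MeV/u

Total constituent mass: 23 × 1.007276 + 28 × 1.00866 = 51.409828 u
The mass defect is 51.409828 − 50.9313 = 0.478528 u.
Binding energy = Δm·c² = 0.478528 × 931.5 MeV/u = 445.749 MeV
Dividing by A = 51 gives 8.740 MeV per nucleon.

8.74 MeV/nucleon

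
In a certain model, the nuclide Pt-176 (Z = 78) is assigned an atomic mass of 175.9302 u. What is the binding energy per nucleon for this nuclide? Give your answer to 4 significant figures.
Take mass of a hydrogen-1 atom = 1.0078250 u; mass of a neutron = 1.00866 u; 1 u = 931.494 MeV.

With 78 protons and 98 neutrons (A = 176):
Total constituent mass: 78 × 1.0078250 + 98 × 1.00866 = 177.4590300 u
Mass defect Δm = 177.4590300 − 175.9302 = 1.5288300 u
Binding energy = Δm·c² = 1.5288300 × 931.494 MeV/u = 1424.10 MeV
BE/A = 1424.10 MeV / 176 = 8.091 MeV/nucleon

8.091 MeV/nucleon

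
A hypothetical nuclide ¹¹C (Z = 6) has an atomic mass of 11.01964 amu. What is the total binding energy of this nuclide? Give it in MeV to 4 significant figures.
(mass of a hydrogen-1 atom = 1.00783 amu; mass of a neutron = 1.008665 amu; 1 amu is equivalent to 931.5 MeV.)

Z = 6, so N = A − Z = 11 − 6 = 5.
Σm = 6·m(¹H) + 5·m_n = 6.04698 + 5.043325 = 11.090305 amu
Mass defect Δm = 11.090305 − 11.01964 = 0.070665 amu
Converting to energy: 0.070665 amu × 931.5 MeV/amu = 65.8244 MeV

65.82 MeV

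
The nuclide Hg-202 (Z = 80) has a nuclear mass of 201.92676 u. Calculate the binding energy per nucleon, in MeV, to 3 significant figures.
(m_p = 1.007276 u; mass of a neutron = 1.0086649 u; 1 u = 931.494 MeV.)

Σm = 80·m_p + 122·m_n = 80.582080 + 123.0571178 = 203.6391978 u
Mass defect Δm = 203.6391978 − 201.92676 = 1.7124378 u
Converting to energy: 1.7124378 u × 931.494 MeV/u = 1595.13 MeV
BE/A = 1595.13 MeV / 202 = 7.897 MeV/nucleon

7.90 MeV/nucleon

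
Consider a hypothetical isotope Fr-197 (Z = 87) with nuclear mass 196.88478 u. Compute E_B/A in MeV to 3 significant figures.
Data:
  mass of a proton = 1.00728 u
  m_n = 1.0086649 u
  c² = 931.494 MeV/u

8.05 MeV/nucleon

Σm = 87·m_p + 110·m_n = 87.63336 + 110.9531390 = 198.5864990 u
Mass defect Δm = 198.5864990 − 196.88478 = 1.7017190 u
E_B = 1.7017190 × 931.494 = 1585.14 MeV
Dividing by A = 197 gives 8.046 MeV per nucleon.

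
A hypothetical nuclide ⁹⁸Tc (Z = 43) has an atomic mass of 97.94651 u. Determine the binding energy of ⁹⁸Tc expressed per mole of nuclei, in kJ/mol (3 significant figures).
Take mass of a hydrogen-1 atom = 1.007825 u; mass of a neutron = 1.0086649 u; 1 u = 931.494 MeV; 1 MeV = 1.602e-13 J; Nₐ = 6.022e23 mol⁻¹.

7.79e+10 kJ/mol

With 43 protons and 55 neutrons (A = 98):
Σm = 43·m(¹H) + 55·m_n = 43.336475 + 55.4765695 = 98.8130445 u
Δm = 98.8130445 − 97.94651 = 0.8665345 u
E_B = 0.8665345 × 931.494 = 807.172 MeV
Per nucleus in joules: 807.172 MeV × 1.602e-13 J/MeV = 1.2931e-10 J
Per mole: 1.2931e-10 J × 6.022e23 mol⁻¹ = 7.7870e+13 J/mol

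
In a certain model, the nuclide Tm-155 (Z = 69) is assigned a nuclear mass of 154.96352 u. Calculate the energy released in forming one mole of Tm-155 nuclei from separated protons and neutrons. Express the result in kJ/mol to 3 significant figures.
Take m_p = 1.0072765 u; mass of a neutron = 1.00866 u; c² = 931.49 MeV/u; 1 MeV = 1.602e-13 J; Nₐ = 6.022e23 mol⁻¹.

With 69 protons and 86 neutrons (A = 155):
Σm = 69·m_p + 86·m_n = 69.5020785 + 86.74476 = 156.2468385 u
The mass defect is 156.2468385 − 154.96352 = 1.2833185 u.
Converting to energy: 1.2833185 u × 931.49 MeV/u = 1195.40 MeV
Per nucleus in joules: 1195.40 MeV × 1.602e-13 J/MeV = 1.9150e-10 J
Per mole: 1.9150e-10 J × 6.022e23 mol⁻¹ = 1.1532e+14 J/mol

1.15e+11 kJ/mol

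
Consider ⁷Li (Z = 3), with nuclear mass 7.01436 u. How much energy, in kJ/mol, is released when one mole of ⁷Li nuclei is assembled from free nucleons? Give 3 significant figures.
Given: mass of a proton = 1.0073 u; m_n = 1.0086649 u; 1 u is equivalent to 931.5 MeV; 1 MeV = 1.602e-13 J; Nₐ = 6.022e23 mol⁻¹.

3.79e+09 kJ/mol

With 3 protons and 4 neutrons (A = 7):
Mass of separated nucleons = 3(1.0073) + 4(1.0086649) = 3.0219 + 4.0346596 = 7.0565596 u
Δm = 7.0565596 − 7.01436 = 0.0421996 u
Converting to energy: 0.0421996 u × 931.5 MeV/u = 39.3089 MeV
Per nucleus in joules: 39.3089 MeV × 1.602e-13 J/MeV = 6.2973e-12 J
Per mole: 6.2973e-12 J × 6.022e23 mol⁻¹ = 3.7922e+12 J/mol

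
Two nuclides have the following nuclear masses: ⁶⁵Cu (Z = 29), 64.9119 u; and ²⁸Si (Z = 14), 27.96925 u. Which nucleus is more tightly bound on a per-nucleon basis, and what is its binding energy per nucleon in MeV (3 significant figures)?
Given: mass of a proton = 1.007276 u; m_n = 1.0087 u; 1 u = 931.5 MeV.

⁶⁵Cu; 8.77 MeV/nucleon

⁶⁵Cu: Σm = 29(1.007276) + 36(1.0087) = 65.524204 u; Δm = 0.612304 u; E_B = 570.36 MeV; E_B/A = 8.7748 MeV
²⁸Si: Σm = 14(1.007276) + 14(1.0087) = 28.223664 u; Δm = 0.254414 u; E_B = 236.99 MeV; E_B/A = 8.464 MeV
⁶⁵Cu has the higher binding energy per nucleon, so it is the more tightly bound nucleus.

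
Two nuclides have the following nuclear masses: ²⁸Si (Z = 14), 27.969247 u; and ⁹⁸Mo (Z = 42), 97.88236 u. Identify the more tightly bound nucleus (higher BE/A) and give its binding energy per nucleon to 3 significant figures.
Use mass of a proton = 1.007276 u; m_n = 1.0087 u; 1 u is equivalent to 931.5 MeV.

²⁸Si: Σm = 14(1.007276) + 14(1.0087) = 28.223664 u; Δm = 0.254417 u; E_B = 236.99 MeV; E_B/A = 8.464 MeV
⁹⁸Mo: Σm = 42(1.007276) + 56(1.0087) = 98.792792 u; Δm = 0.910432 u; E_B = 848.07 MeV; E_B/A = 8.654 MeV
⁹⁸Mo has the higher binding energy per nucleon, so it is the more tightly bound nucleus.

⁹⁸Mo; 8.65 MeV/nucleon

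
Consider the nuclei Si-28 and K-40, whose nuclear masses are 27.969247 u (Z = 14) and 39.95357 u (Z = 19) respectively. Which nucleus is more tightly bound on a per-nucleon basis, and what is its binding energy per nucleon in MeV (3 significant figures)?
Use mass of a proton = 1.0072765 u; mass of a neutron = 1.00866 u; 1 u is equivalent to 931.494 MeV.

K-40; 8.54 MeV/nucleon

Si-28: Σm = 14(1.0072765) + 14(1.00866) = 28.2231110 u; Δm = 0.2538640 u; E_B = 236.47 MeV; E_B/A = 8.445 MeV
K-40: Σm = 19(1.0072765) + 21(1.00866) = 40.3201135 u; Δm = 0.3665435 u; E_B = 341.43 MeV; E_B/A = 8.536 MeV
K-40 has the higher binding energy per nucleon, so it is the more tightly bound nucleus.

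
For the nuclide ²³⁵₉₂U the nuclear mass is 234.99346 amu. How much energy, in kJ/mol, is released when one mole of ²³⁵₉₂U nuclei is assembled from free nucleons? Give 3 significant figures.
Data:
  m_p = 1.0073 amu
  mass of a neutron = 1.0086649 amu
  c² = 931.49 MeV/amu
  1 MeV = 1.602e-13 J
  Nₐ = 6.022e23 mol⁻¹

Total constituent mass: 92 × 1.0073 + 143 × 1.0086649 = 236.9106807 amu
Mass defect Δm = 236.9106807 − 234.99346 = 1.9172207 amu
Binding energy = Δm·c² = 1.9172207 × 931.49 MeV/amu = 1785.87 MeV
Per nucleus in joules: 1785.87 MeV × 1.602e-13 J/MeV = 2.8610e-10 J
Per mole: 2.8610e-10 J × 6.022e23 mol⁻¹ = 1.7229e+14 J/mol

1.72e+11 kJ/mol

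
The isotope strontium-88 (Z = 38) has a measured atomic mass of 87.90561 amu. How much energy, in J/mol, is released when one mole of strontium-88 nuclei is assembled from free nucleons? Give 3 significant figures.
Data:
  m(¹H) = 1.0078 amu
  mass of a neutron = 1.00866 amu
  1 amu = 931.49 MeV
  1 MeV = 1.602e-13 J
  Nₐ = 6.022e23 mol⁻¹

With 38 protons and 50 neutrons (A = 88):
Total constituent mass: 38 × 1.0078 + 50 × 1.00866 = 88.72940 amu
The mass defect is 88.72940 − 87.90561 = 0.82379 amu.
Converting to energy: 0.82379 amu × 931.49 MeV/amu = 767.352 MeV
Per nucleus in joules: 767.352 MeV × 1.602e-13 J/MeV = 1.2293e-10 J
Per mole: 1.2293e-10 J × 6.022e23 mol⁻¹ = 7.4028e+13 J/mol

7.40e+13 J/mol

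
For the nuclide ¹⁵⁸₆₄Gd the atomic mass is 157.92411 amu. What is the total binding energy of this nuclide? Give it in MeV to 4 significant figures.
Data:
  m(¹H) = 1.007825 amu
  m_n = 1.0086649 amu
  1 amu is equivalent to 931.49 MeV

With 64 protons and 94 neutrons (A = 158):
Total constituent mass: 64 × 1.007825 + 94 × 1.0086649 = 159.3153006 amu
Mass defect Δm = 159.3153006 − 157.92411 = 1.3911906 amu
Binding energy = Δm·c² = 1.3911906 × 931.49 MeV/amu = 1295.88 MeV

1296 MeV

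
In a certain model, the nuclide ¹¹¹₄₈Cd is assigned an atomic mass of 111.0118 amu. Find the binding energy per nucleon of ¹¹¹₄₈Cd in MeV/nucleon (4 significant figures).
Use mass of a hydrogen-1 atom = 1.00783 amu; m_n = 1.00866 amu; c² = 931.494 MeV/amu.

Z = 48, so N = A − Z = 111 − 48 = 63.
Σm = 48·m(¹H) + 63·m_n = 48.37584 + 63.54558 = 111.92142 amu
Mass defect Δm = 111.92142 − 111.0118 = 0.90962 amu
Binding energy = Δm·c² = 0.90962 × 931.494 MeV/amu = 847.306 MeV
Per nucleon: 847.306 / 111 = 7.633 MeV

7.633 MeV/nucleon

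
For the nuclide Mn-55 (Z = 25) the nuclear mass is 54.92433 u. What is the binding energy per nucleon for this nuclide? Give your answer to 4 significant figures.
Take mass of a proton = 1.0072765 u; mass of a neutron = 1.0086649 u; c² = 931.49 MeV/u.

8.765 MeV/nucleon

The nucleus contains 25 protons and 55 − 25 = 30 neutrons.
Σm = 25·m_p + 30·m_n = 25.1819125 + 30.2599470 = 55.4418595 u
Δm = 55.4418595 − 54.92433 = 0.5175295 u
E_B = 0.5175295 × 931.49 = 482.074 MeV
BE/A = 482.074 MeV / 55 = 8.765 MeV/nucleon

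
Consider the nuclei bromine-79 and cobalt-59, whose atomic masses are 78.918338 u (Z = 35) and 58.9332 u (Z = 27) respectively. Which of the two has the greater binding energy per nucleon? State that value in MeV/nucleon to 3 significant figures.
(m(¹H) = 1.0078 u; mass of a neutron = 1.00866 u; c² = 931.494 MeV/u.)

bromine-79: Σm = 35(1.0078) + 44(1.00866) = 79.65404 u; Δm = 0.735702 u; E_B = 685.30 MeV; E_B/A = 8.6747 MeV
cobalt-59: Σm = 27(1.0078) + 32(1.00866) = 59.48772 u; Δm = 0.55452 u; E_B = 516.532 MeV; E_B/A = 8.7548 MeV
cobalt-59 has the higher binding energy per nucleon, so it is the more tightly bound nucleus.

cobalt-59; 8.75 MeV/nucleon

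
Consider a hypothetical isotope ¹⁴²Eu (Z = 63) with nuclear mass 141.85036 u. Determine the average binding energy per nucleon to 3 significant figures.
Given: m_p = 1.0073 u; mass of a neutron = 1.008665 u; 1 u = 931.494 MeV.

8.49 MeV/nucleon

Total constituent mass: 63 × 1.0073 + 79 × 1.008665 = 143.144435 u
Mass defect Δm = 143.144435 − 141.85036 = 1.294075 u
Binding energy = Δm·c² = 1.294075 × 931.494 MeV/u = 1205.42 MeV
Per nucleon: 1205.42 / 142 = 8.489 MeV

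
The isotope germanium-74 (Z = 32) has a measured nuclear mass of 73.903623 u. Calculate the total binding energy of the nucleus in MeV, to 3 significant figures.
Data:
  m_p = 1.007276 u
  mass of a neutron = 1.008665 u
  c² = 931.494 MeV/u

646 MeV

Z = 32, so N = A − Z = 74 − 32 = 42.
Mass of separated nucleons = 32(1.007276) + 42(1.008665) = 32.232832 + 42.363930 = 74.596762 u
Δm = 74.596762 − 73.903623 = 0.693139 u
Binding energy = Δm·c² = 0.693139 × 931.494 MeV/u = 645.655 MeV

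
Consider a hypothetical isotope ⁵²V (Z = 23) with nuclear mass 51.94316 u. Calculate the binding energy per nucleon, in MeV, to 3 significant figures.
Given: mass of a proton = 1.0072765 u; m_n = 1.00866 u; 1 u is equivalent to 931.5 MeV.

Mass of separated nucleons = 23(1.0072765) + 29(1.00866) = 23.1673595 + 29.25114 = 52.4184995 u
The mass defect is 52.4184995 − 51.94316 = 0.4753395 u.
Binding energy = Δm·c² = 0.4753395 × 931.5 MeV/u = 442.779 MeV
Per nucleon: 442.779 / 52 = 8.51498 MeV

8.51 MeV/nucleon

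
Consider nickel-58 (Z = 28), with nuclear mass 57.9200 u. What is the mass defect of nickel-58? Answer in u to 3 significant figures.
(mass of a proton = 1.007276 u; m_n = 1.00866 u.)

Σm = 28·m_p + 30·m_n = 28.203728 + 30.25980 = 58.463528 u
Δm = 58.463528 − 57.9200 = 0.543528 u

0.544 u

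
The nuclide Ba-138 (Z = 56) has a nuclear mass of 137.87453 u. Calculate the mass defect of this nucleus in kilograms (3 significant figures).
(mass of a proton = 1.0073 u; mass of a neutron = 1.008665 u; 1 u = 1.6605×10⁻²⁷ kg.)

2.07e-27 kg

Z = 56, so N = A − Z = 138 − 56 = 82.
Mass of separated nucleons = 56(1.0073) + 82(1.008665) = 56.4088 + 82.710530 = 139.119330 u
Δm = 139.119330 − 137.87453 = 1.244800 u
In SI units: 1.244800 u × 1.6605×10⁻²⁷ kg/u = 2.0670e-27 kg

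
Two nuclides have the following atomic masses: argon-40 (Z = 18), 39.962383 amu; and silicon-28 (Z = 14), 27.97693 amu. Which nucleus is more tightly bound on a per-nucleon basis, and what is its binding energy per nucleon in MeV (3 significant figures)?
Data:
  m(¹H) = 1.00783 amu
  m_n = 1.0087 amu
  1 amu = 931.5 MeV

argon-40: Σm = 18(1.00783) + 22(1.0087) = 40.33234 amu; Δm = 0.369957 amu; E_B = 344.61 MeV; E_B/A = 8.615 MeV
silicon-28: Σm = 14(1.00783) + 14(1.0087) = 28.23142 amu; Δm = 0.25449 amu; E_B = 237.06 MeV; E_B/A = 8.466 MeV
argon-40 has the higher binding energy per nucleon, so it is the more tightly bound nucleus.

argon-40; 8.62 MeV/nucleon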